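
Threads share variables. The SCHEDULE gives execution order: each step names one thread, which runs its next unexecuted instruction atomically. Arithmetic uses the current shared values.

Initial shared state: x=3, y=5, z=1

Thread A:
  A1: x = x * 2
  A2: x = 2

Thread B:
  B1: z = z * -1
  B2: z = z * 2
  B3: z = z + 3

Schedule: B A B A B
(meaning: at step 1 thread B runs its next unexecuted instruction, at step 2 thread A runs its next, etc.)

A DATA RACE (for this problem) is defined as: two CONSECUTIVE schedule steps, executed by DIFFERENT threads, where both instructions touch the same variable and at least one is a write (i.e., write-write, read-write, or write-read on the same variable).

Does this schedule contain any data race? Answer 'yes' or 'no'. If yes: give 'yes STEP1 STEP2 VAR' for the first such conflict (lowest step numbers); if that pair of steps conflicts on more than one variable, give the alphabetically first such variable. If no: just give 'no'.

Answer: no

Derivation:
Steps 1,2: B(r=z,w=z) vs A(r=x,w=x). No conflict.
Steps 2,3: A(r=x,w=x) vs B(r=z,w=z). No conflict.
Steps 3,4: B(r=z,w=z) vs A(r=-,w=x). No conflict.
Steps 4,5: A(r=-,w=x) vs B(r=z,w=z). No conflict.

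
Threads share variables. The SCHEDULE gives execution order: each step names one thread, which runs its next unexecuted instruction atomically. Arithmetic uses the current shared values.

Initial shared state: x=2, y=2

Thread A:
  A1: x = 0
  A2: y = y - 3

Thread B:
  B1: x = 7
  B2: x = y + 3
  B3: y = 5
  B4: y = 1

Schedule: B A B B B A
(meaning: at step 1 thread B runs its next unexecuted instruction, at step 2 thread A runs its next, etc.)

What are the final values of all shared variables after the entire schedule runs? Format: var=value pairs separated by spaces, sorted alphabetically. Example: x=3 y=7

Step 1: thread B executes B1 (x = 7). Shared: x=7 y=2. PCs: A@0 B@1
Step 2: thread A executes A1 (x = 0). Shared: x=0 y=2. PCs: A@1 B@1
Step 3: thread B executes B2 (x = y + 3). Shared: x=5 y=2. PCs: A@1 B@2
Step 4: thread B executes B3 (y = 5). Shared: x=5 y=5. PCs: A@1 B@3
Step 5: thread B executes B4 (y = 1). Shared: x=5 y=1. PCs: A@1 B@4
Step 6: thread A executes A2 (y = y - 3). Shared: x=5 y=-2. PCs: A@2 B@4

Answer: x=5 y=-2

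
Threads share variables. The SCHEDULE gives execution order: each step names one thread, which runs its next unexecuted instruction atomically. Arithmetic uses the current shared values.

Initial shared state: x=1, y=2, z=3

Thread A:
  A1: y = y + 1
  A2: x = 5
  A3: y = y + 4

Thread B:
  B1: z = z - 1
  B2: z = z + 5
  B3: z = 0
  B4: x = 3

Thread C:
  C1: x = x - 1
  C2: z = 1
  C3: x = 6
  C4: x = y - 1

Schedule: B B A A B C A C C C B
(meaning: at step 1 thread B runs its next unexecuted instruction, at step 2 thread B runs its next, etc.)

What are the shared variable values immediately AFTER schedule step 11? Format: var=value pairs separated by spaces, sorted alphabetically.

Answer: x=3 y=7 z=1

Derivation:
Step 1: thread B executes B1 (z = z - 1). Shared: x=1 y=2 z=2. PCs: A@0 B@1 C@0
Step 2: thread B executes B2 (z = z + 5). Shared: x=1 y=2 z=7. PCs: A@0 B@2 C@0
Step 3: thread A executes A1 (y = y + 1). Shared: x=1 y=3 z=7. PCs: A@1 B@2 C@0
Step 4: thread A executes A2 (x = 5). Shared: x=5 y=3 z=7. PCs: A@2 B@2 C@0
Step 5: thread B executes B3 (z = 0). Shared: x=5 y=3 z=0. PCs: A@2 B@3 C@0
Step 6: thread C executes C1 (x = x - 1). Shared: x=4 y=3 z=0. PCs: A@2 B@3 C@1
Step 7: thread A executes A3 (y = y + 4). Shared: x=4 y=7 z=0. PCs: A@3 B@3 C@1
Step 8: thread C executes C2 (z = 1). Shared: x=4 y=7 z=1. PCs: A@3 B@3 C@2
Step 9: thread C executes C3 (x = 6). Shared: x=6 y=7 z=1. PCs: A@3 B@3 C@3
Step 10: thread C executes C4 (x = y - 1). Shared: x=6 y=7 z=1. PCs: A@3 B@3 C@4
Step 11: thread B executes B4 (x = 3). Shared: x=3 y=7 z=1. PCs: A@3 B@4 C@4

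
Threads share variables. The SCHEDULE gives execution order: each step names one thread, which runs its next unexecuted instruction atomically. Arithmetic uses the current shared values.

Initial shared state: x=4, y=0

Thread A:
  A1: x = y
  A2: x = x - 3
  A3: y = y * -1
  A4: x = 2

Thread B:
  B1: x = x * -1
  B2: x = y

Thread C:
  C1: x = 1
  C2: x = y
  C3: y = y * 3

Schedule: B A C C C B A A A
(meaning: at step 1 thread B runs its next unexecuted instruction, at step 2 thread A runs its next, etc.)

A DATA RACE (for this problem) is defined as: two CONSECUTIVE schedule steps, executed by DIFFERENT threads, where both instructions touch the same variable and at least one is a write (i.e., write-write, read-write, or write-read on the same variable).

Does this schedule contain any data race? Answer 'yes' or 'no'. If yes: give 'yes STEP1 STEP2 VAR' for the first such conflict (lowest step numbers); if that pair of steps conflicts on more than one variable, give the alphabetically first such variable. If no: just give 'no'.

Answer: yes 1 2 x

Derivation:
Steps 1,2: B(x = x * -1) vs A(x = y). RACE on x (W-W).
Steps 2,3: A(x = y) vs C(x = 1). RACE on x (W-W).
Steps 3,4: same thread (C). No race.
Steps 4,5: same thread (C). No race.
Steps 5,6: C(y = y * 3) vs B(x = y). RACE on y (W-R).
Steps 6,7: B(x = y) vs A(x = x - 3). RACE on x (W-W).
Steps 7,8: same thread (A). No race.
Steps 8,9: same thread (A). No race.
First conflict at steps 1,2.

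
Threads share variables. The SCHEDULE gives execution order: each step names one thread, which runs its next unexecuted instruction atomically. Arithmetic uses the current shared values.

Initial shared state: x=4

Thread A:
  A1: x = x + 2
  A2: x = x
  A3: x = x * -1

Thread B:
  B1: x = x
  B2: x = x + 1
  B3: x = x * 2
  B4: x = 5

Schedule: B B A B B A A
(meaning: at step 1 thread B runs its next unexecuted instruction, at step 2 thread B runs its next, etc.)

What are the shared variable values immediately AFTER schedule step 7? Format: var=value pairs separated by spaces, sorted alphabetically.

Step 1: thread B executes B1 (x = x). Shared: x=4. PCs: A@0 B@1
Step 2: thread B executes B2 (x = x + 1). Shared: x=5. PCs: A@0 B@2
Step 3: thread A executes A1 (x = x + 2). Shared: x=7. PCs: A@1 B@2
Step 4: thread B executes B3 (x = x * 2). Shared: x=14. PCs: A@1 B@3
Step 5: thread B executes B4 (x = 5). Shared: x=5. PCs: A@1 B@4
Step 6: thread A executes A2 (x = x). Shared: x=5. PCs: A@2 B@4
Step 7: thread A executes A3 (x = x * -1). Shared: x=-5. PCs: A@3 B@4

Answer: x=-5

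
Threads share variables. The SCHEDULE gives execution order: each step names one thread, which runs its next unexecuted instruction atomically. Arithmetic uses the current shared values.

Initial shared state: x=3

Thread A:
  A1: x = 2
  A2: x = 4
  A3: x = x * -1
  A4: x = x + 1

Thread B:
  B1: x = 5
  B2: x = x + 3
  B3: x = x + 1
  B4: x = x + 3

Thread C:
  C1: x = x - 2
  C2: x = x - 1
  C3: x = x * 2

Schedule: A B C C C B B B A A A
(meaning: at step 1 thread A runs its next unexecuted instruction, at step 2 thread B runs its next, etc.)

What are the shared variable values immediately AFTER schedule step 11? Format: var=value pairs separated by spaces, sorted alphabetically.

Step 1: thread A executes A1 (x = 2). Shared: x=2. PCs: A@1 B@0 C@0
Step 2: thread B executes B1 (x = 5). Shared: x=5. PCs: A@1 B@1 C@0
Step 3: thread C executes C1 (x = x - 2). Shared: x=3. PCs: A@1 B@1 C@1
Step 4: thread C executes C2 (x = x - 1). Shared: x=2. PCs: A@1 B@1 C@2
Step 5: thread C executes C3 (x = x * 2). Shared: x=4. PCs: A@1 B@1 C@3
Step 6: thread B executes B2 (x = x + 3). Shared: x=7. PCs: A@1 B@2 C@3
Step 7: thread B executes B3 (x = x + 1). Shared: x=8. PCs: A@1 B@3 C@3
Step 8: thread B executes B4 (x = x + 3). Shared: x=11. PCs: A@1 B@4 C@3
Step 9: thread A executes A2 (x = 4). Shared: x=4. PCs: A@2 B@4 C@3
Step 10: thread A executes A3 (x = x * -1). Shared: x=-4. PCs: A@3 B@4 C@3
Step 11: thread A executes A4 (x = x + 1). Shared: x=-3. PCs: A@4 B@4 C@3

Answer: x=-3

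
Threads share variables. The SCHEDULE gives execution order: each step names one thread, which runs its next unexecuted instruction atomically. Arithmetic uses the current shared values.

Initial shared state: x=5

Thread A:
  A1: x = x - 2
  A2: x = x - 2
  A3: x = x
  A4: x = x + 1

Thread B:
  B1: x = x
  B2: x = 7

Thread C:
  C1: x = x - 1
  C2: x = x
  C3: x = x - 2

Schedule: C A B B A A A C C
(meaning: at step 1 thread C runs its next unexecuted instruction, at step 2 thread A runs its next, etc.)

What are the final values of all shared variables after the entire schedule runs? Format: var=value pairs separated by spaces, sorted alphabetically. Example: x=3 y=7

Answer: x=4

Derivation:
Step 1: thread C executes C1 (x = x - 1). Shared: x=4. PCs: A@0 B@0 C@1
Step 2: thread A executes A1 (x = x - 2). Shared: x=2. PCs: A@1 B@0 C@1
Step 3: thread B executes B1 (x = x). Shared: x=2. PCs: A@1 B@1 C@1
Step 4: thread B executes B2 (x = 7). Shared: x=7. PCs: A@1 B@2 C@1
Step 5: thread A executes A2 (x = x - 2). Shared: x=5. PCs: A@2 B@2 C@1
Step 6: thread A executes A3 (x = x). Shared: x=5. PCs: A@3 B@2 C@1
Step 7: thread A executes A4 (x = x + 1). Shared: x=6. PCs: A@4 B@2 C@1
Step 8: thread C executes C2 (x = x). Shared: x=6. PCs: A@4 B@2 C@2
Step 9: thread C executes C3 (x = x - 2). Shared: x=4. PCs: A@4 B@2 C@3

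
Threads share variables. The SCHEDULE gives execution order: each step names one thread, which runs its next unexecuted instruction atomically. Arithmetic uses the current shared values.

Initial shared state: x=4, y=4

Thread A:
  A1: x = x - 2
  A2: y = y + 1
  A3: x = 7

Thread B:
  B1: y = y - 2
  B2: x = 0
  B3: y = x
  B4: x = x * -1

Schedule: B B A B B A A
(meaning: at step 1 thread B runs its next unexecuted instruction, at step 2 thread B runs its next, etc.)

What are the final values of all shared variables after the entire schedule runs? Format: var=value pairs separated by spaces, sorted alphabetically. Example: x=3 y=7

Step 1: thread B executes B1 (y = y - 2). Shared: x=4 y=2. PCs: A@0 B@1
Step 2: thread B executes B2 (x = 0). Shared: x=0 y=2. PCs: A@0 B@2
Step 3: thread A executes A1 (x = x - 2). Shared: x=-2 y=2. PCs: A@1 B@2
Step 4: thread B executes B3 (y = x). Shared: x=-2 y=-2. PCs: A@1 B@3
Step 5: thread B executes B4 (x = x * -1). Shared: x=2 y=-2. PCs: A@1 B@4
Step 6: thread A executes A2 (y = y + 1). Shared: x=2 y=-1. PCs: A@2 B@4
Step 7: thread A executes A3 (x = 7). Shared: x=7 y=-1. PCs: A@3 B@4

Answer: x=7 y=-1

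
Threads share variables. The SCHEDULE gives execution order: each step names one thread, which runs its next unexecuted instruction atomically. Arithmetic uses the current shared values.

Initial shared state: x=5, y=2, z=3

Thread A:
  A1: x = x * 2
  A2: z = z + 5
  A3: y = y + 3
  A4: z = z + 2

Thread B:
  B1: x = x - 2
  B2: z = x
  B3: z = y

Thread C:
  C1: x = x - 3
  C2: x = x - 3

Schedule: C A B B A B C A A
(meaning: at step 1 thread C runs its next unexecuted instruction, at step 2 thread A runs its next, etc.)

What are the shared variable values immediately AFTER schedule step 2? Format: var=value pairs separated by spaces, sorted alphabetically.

Answer: x=4 y=2 z=3

Derivation:
Step 1: thread C executes C1 (x = x - 3). Shared: x=2 y=2 z=3. PCs: A@0 B@0 C@1
Step 2: thread A executes A1 (x = x * 2). Shared: x=4 y=2 z=3. PCs: A@1 B@0 C@1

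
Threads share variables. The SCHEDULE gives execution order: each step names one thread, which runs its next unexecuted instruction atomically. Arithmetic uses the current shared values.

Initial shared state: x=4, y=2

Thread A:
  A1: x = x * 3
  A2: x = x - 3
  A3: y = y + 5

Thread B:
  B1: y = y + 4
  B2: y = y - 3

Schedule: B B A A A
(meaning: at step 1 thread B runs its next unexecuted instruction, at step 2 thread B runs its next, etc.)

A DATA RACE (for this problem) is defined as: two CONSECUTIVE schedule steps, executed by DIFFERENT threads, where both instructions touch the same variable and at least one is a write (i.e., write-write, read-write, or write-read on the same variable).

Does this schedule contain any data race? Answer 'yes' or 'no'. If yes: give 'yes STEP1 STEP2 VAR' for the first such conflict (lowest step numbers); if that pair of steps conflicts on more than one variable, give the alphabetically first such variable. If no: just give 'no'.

Steps 1,2: same thread (B). No race.
Steps 2,3: B(r=y,w=y) vs A(r=x,w=x). No conflict.
Steps 3,4: same thread (A). No race.
Steps 4,5: same thread (A). No race.

Answer: no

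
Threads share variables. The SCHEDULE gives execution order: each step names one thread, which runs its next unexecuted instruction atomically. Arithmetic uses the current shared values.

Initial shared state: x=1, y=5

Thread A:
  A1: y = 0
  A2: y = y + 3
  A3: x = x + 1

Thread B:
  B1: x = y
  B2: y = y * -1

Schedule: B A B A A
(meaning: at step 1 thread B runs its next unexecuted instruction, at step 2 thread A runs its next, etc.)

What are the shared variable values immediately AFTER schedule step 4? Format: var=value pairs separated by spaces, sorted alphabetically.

Step 1: thread B executes B1 (x = y). Shared: x=5 y=5. PCs: A@0 B@1
Step 2: thread A executes A1 (y = 0). Shared: x=5 y=0. PCs: A@1 B@1
Step 3: thread B executes B2 (y = y * -1). Shared: x=5 y=0. PCs: A@1 B@2
Step 4: thread A executes A2 (y = y + 3). Shared: x=5 y=3. PCs: A@2 B@2

Answer: x=5 y=3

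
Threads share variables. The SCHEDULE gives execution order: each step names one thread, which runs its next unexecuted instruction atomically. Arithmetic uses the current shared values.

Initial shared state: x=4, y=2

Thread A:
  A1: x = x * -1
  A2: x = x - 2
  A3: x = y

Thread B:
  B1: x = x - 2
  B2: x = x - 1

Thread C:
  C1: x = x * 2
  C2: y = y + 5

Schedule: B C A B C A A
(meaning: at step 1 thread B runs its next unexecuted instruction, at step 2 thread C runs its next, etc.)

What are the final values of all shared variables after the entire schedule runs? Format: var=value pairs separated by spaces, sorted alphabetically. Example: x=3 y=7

Step 1: thread B executes B1 (x = x - 2). Shared: x=2 y=2. PCs: A@0 B@1 C@0
Step 2: thread C executes C1 (x = x * 2). Shared: x=4 y=2. PCs: A@0 B@1 C@1
Step 3: thread A executes A1 (x = x * -1). Shared: x=-4 y=2. PCs: A@1 B@1 C@1
Step 4: thread B executes B2 (x = x - 1). Shared: x=-5 y=2. PCs: A@1 B@2 C@1
Step 5: thread C executes C2 (y = y + 5). Shared: x=-5 y=7. PCs: A@1 B@2 C@2
Step 6: thread A executes A2 (x = x - 2). Shared: x=-7 y=7. PCs: A@2 B@2 C@2
Step 7: thread A executes A3 (x = y). Shared: x=7 y=7. PCs: A@3 B@2 C@2

Answer: x=7 y=7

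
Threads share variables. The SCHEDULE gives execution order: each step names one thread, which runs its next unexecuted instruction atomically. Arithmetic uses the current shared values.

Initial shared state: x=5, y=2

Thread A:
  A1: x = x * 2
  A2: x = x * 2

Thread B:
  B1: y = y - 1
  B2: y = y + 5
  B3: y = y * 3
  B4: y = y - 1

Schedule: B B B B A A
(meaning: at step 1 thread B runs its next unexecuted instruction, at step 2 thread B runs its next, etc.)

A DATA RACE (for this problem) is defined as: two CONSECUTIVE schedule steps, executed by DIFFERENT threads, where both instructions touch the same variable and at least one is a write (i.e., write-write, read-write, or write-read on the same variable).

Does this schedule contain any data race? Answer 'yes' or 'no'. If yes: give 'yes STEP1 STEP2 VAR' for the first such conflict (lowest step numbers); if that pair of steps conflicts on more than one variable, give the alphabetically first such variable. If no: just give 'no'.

Steps 1,2: same thread (B). No race.
Steps 2,3: same thread (B). No race.
Steps 3,4: same thread (B). No race.
Steps 4,5: B(r=y,w=y) vs A(r=x,w=x). No conflict.
Steps 5,6: same thread (A). No race.

Answer: no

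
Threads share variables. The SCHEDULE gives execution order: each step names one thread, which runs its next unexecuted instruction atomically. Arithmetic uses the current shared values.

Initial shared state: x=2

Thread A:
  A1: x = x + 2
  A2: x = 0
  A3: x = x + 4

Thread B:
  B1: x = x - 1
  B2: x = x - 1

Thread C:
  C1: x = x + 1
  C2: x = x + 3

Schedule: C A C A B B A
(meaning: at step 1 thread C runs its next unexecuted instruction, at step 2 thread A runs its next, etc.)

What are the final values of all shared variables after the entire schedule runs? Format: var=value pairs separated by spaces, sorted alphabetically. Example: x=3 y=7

Step 1: thread C executes C1 (x = x + 1). Shared: x=3. PCs: A@0 B@0 C@1
Step 2: thread A executes A1 (x = x + 2). Shared: x=5. PCs: A@1 B@0 C@1
Step 3: thread C executes C2 (x = x + 3). Shared: x=8. PCs: A@1 B@0 C@2
Step 4: thread A executes A2 (x = 0). Shared: x=0. PCs: A@2 B@0 C@2
Step 5: thread B executes B1 (x = x - 1). Shared: x=-1. PCs: A@2 B@1 C@2
Step 6: thread B executes B2 (x = x - 1). Shared: x=-2. PCs: A@2 B@2 C@2
Step 7: thread A executes A3 (x = x + 4). Shared: x=2. PCs: A@3 B@2 C@2

Answer: x=2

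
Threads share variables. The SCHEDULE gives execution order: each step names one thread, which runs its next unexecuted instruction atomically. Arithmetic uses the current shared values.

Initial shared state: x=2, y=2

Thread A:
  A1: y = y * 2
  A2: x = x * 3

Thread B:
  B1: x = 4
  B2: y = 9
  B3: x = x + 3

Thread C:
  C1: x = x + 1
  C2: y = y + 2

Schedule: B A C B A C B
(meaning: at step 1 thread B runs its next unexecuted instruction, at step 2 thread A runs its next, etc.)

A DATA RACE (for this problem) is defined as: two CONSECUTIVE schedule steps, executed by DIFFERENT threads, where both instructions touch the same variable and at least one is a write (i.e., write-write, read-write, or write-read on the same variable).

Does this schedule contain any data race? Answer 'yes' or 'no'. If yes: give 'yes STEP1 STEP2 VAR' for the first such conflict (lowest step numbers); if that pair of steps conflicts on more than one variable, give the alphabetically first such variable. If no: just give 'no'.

Answer: no

Derivation:
Steps 1,2: B(r=-,w=x) vs A(r=y,w=y). No conflict.
Steps 2,3: A(r=y,w=y) vs C(r=x,w=x). No conflict.
Steps 3,4: C(r=x,w=x) vs B(r=-,w=y). No conflict.
Steps 4,5: B(r=-,w=y) vs A(r=x,w=x). No conflict.
Steps 5,6: A(r=x,w=x) vs C(r=y,w=y). No conflict.
Steps 6,7: C(r=y,w=y) vs B(r=x,w=x). No conflict.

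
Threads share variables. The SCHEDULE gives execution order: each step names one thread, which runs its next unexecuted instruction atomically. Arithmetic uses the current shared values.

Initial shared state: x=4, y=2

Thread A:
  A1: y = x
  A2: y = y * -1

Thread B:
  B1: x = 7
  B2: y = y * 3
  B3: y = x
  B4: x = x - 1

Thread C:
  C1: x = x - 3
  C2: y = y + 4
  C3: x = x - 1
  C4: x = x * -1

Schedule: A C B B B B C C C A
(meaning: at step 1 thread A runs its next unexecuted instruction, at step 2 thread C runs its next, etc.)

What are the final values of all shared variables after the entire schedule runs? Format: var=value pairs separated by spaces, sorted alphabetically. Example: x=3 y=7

Answer: x=-5 y=-11

Derivation:
Step 1: thread A executes A1 (y = x). Shared: x=4 y=4. PCs: A@1 B@0 C@0
Step 2: thread C executes C1 (x = x - 3). Shared: x=1 y=4. PCs: A@1 B@0 C@1
Step 3: thread B executes B1 (x = 7). Shared: x=7 y=4. PCs: A@1 B@1 C@1
Step 4: thread B executes B2 (y = y * 3). Shared: x=7 y=12. PCs: A@1 B@2 C@1
Step 5: thread B executes B3 (y = x). Shared: x=7 y=7. PCs: A@1 B@3 C@1
Step 6: thread B executes B4 (x = x - 1). Shared: x=6 y=7. PCs: A@1 B@4 C@1
Step 7: thread C executes C2 (y = y + 4). Shared: x=6 y=11. PCs: A@1 B@4 C@2
Step 8: thread C executes C3 (x = x - 1). Shared: x=5 y=11. PCs: A@1 B@4 C@3
Step 9: thread C executes C4 (x = x * -1). Shared: x=-5 y=11. PCs: A@1 B@4 C@4
Step 10: thread A executes A2 (y = y * -1). Shared: x=-5 y=-11. PCs: A@2 B@4 C@4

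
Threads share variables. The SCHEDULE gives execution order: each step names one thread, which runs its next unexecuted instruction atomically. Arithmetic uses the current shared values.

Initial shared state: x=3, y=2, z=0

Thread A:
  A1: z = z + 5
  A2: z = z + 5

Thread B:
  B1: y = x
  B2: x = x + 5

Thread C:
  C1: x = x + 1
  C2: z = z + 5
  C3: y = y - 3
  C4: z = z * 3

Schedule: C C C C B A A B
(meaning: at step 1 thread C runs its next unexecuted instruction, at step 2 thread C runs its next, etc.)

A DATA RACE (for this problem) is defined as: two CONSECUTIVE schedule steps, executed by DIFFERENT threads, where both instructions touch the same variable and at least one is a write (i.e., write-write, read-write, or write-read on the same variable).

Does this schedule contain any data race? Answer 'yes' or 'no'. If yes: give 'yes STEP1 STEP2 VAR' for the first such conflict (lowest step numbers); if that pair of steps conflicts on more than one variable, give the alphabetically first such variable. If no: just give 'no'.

Answer: no

Derivation:
Steps 1,2: same thread (C). No race.
Steps 2,3: same thread (C). No race.
Steps 3,4: same thread (C). No race.
Steps 4,5: C(r=z,w=z) vs B(r=x,w=y). No conflict.
Steps 5,6: B(r=x,w=y) vs A(r=z,w=z). No conflict.
Steps 6,7: same thread (A). No race.
Steps 7,8: A(r=z,w=z) vs B(r=x,w=x). No conflict.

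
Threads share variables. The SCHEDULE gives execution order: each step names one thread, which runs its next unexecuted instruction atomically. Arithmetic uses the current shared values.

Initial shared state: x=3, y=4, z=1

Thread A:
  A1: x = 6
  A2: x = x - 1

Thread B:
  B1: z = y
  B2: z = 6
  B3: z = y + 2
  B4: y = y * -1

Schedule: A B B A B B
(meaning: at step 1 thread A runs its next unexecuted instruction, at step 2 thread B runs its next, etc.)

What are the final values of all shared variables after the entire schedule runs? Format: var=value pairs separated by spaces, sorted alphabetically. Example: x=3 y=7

Step 1: thread A executes A1 (x = 6). Shared: x=6 y=4 z=1. PCs: A@1 B@0
Step 2: thread B executes B1 (z = y). Shared: x=6 y=4 z=4. PCs: A@1 B@1
Step 3: thread B executes B2 (z = 6). Shared: x=6 y=4 z=6. PCs: A@1 B@2
Step 4: thread A executes A2 (x = x - 1). Shared: x=5 y=4 z=6. PCs: A@2 B@2
Step 5: thread B executes B3 (z = y + 2). Shared: x=5 y=4 z=6. PCs: A@2 B@3
Step 6: thread B executes B4 (y = y * -1). Shared: x=5 y=-4 z=6. PCs: A@2 B@4

Answer: x=5 y=-4 z=6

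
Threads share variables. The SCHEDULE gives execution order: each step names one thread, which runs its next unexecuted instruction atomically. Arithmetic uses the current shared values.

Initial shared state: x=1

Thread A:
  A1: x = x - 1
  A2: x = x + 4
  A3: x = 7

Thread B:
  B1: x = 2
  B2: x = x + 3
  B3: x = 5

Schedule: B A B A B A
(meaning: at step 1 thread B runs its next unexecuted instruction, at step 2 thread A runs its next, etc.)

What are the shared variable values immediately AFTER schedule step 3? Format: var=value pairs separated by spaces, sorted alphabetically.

Answer: x=4

Derivation:
Step 1: thread B executes B1 (x = 2). Shared: x=2. PCs: A@0 B@1
Step 2: thread A executes A1 (x = x - 1). Shared: x=1. PCs: A@1 B@1
Step 3: thread B executes B2 (x = x + 3). Shared: x=4. PCs: A@1 B@2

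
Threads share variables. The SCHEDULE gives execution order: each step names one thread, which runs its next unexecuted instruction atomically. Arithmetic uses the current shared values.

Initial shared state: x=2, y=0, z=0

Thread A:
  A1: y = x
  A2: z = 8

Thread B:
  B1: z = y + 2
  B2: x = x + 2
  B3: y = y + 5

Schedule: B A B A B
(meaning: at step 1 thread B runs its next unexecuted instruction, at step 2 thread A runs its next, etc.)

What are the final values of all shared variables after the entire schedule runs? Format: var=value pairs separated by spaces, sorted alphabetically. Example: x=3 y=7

Step 1: thread B executes B1 (z = y + 2). Shared: x=2 y=0 z=2. PCs: A@0 B@1
Step 2: thread A executes A1 (y = x). Shared: x=2 y=2 z=2. PCs: A@1 B@1
Step 3: thread B executes B2 (x = x + 2). Shared: x=4 y=2 z=2. PCs: A@1 B@2
Step 4: thread A executes A2 (z = 8). Shared: x=4 y=2 z=8. PCs: A@2 B@2
Step 5: thread B executes B3 (y = y + 5). Shared: x=4 y=7 z=8. PCs: A@2 B@3

Answer: x=4 y=7 z=8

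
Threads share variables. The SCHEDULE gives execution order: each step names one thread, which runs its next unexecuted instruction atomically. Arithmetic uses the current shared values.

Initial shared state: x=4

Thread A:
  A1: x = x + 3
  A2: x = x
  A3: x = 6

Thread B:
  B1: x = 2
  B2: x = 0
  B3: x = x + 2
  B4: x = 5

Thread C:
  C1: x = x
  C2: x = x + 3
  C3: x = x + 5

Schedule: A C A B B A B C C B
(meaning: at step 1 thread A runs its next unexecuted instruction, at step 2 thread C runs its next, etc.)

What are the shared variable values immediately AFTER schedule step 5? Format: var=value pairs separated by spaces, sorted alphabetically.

Answer: x=0

Derivation:
Step 1: thread A executes A1 (x = x + 3). Shared: x=7. PCs: A@1 B@0 C@0
Step 2: thread C executes C1 (x = x). Shared: x=7. PCs: A@1 B@0 C@1
Step 3: thread A executes A2 (x = x). Shared: x=7. PCs: A@2 B@0 C@1
Step 4: thread B executes B1 (x = 2). Shared: x=2. PCs: A@2 B@1 C@1
Step 5: thread B executes B2 (x = 0). Shared: x=0. PCs: A@2 B@2 C@1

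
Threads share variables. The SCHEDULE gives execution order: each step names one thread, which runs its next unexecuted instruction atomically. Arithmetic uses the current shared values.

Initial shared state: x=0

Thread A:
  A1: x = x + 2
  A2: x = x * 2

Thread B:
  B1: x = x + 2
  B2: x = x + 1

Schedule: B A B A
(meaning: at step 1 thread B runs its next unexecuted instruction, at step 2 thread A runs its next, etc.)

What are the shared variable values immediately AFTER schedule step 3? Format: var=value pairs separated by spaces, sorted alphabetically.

Step 1: thread B executes B1 (x = x + 2). Shared: x=2. PCs: A@0 B@1
Step 2: thread A executes A1 (x = x + 2). Shared: x=4. PCs: A@1 B@1
Step 3: thread B executes B2 (x = x + 1). Shared: x=5. PCs: A@1 B@2

Answer: x=5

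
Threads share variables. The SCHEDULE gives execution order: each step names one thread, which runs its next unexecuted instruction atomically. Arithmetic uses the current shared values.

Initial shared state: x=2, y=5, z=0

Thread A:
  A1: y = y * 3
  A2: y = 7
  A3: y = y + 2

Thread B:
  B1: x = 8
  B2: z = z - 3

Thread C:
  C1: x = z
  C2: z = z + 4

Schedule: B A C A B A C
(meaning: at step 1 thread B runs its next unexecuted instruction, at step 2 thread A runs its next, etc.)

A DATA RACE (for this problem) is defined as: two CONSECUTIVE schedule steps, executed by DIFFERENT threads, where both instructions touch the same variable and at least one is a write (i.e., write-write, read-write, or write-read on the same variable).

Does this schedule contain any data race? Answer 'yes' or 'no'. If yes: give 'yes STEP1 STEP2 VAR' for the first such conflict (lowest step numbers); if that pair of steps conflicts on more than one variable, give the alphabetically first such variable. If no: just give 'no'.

Steps 1,2: B(r=-,w=x) vs A(r=y,w=y). No conflict.
Steps 2,3: A(r=y,w=y) vs C(r=z,w=x). No conflict.
Steps 3,4: C(r=z,w=x) vs A(r=-,w=y). No conflict.
Steps 4,5: A(r=-,w=y) vs B(r=z,w=z). No conflict.
Steps 5,6: B(r=z,w=z) vs A(r=y,w=y). No conflict.
Steps 6,7: A(r=y,w=y) vs C(r=z,w=z). No conflict.

Answer: no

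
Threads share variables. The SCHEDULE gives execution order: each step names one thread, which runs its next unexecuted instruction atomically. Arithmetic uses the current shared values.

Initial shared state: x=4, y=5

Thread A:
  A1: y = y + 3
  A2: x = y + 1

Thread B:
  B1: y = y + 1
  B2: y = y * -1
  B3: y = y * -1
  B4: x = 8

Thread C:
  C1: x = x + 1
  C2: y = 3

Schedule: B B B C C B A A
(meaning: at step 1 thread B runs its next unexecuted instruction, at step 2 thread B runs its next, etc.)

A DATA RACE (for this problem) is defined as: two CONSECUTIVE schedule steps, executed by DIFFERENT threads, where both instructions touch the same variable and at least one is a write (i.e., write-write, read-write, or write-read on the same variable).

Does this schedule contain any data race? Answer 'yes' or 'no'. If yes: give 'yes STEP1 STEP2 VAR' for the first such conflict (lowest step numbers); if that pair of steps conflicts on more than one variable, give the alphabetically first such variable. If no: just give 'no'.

Steps 1,2: same thread (B). No race.
Steps 2,3: same thread (B). No race.
Steps 3,4: B(r=y,w=y) vs C(r=x,w=x). No conflict.
Steps 4,5: same thread (C). No race.
Steps 5,6: C(r=-,w=y) vs B(r=-,w=x). No conflict.
Steps 6,7: B(r=-,w=x) vs A(r=y,w=y). No conflict.
Steps 7,8: same thread (A). No race.

Answer: no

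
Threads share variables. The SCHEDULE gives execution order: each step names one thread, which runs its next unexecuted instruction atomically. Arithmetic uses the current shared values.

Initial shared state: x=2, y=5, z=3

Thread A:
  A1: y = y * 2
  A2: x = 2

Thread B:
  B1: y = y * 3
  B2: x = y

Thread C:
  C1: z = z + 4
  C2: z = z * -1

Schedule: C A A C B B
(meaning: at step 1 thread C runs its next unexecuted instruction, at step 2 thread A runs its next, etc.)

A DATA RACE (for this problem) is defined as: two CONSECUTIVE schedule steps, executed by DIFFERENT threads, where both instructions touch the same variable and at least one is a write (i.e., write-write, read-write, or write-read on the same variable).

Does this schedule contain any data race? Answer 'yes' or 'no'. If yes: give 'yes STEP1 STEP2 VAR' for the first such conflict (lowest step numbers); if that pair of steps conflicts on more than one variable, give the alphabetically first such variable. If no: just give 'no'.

Steps 1,2: C(r=z,w=z) vs A(r=y,w=y). No conflict.
Steps 2,3: same thread (A). No race.
Steps 3,4: A(r=-,w=x) vs C(r=z,w=z). No conflict.
Steps 4,5: C(r=z,w=z) vs B(r=y,w=y). No conflict.
Steps 5,6: same thread (B). No race.

Answer: no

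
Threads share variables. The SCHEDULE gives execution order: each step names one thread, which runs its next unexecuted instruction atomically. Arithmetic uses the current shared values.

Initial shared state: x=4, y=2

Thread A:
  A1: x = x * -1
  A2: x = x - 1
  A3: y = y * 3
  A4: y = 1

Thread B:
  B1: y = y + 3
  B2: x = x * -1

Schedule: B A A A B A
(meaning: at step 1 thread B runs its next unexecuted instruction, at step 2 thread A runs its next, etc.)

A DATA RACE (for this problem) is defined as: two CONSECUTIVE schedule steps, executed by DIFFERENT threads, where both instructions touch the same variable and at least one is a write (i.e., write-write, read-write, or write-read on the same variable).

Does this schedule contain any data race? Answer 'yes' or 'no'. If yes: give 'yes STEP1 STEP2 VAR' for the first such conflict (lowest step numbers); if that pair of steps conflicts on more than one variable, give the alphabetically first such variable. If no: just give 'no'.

Steps 1,2: B(r=y,w=y) vs A(r=x,w=x). No conflict.
Steps 2,3: same thread (A). No race.
Steps 3,4: same thread (A). No race.
Steps 4,5: A(r=y,w=y) vs B(r=x,w=x). No conflict.
Steps 5,6: B(r=x,w=x) vs A(r=-,w=y). No conflict.

Answer: no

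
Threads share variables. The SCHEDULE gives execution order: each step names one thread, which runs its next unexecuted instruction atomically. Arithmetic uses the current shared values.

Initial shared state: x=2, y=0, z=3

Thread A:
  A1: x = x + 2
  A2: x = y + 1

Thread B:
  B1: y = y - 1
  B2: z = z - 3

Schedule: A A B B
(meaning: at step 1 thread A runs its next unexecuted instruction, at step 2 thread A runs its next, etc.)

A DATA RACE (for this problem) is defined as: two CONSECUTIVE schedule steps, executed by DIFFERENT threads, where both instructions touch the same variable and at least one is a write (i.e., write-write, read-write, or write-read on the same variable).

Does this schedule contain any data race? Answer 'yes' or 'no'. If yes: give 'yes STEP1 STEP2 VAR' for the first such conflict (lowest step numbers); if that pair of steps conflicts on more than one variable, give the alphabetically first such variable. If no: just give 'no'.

Answer: yes 2 3 y

Derivation:
Steps 1,2: same thread (A). No race.
Steps 2,3: A(x = y + 1) vs B(y = y - 1). RACE on y (R-W).
Steps 3,4: same thread (B). No race.
First conflict at steps 2,3.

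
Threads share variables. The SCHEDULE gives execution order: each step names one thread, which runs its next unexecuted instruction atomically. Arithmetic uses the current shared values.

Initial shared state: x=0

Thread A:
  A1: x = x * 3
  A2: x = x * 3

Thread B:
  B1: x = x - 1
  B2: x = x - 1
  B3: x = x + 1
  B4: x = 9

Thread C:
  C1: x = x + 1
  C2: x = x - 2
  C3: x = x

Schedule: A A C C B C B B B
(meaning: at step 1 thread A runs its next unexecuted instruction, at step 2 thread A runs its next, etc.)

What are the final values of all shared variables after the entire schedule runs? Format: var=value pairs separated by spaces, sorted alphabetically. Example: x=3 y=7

Step 1: thread A executes A1 (x = x * 3). Shared: x=0. PCs: A@1 B@0 C@0
Step 2: thread A executes A2 (x = x * 3). Shared: x=0. PCs: A@2 B@0 C@0
Step 3: thread C executes C1 (x = x + 1). Shared: x=1. PCs: A@2 B@0 C@1
Step 4: thread C executes C2 (x = x - 2). Shared: x=-1. PCs: A@2 B@0 C@2
Step 5: thread B executes B1 (x = x - 1). Shared: x=-2. PCs: A@2 B@1 C@2
Step 6: thread C executes C3 (x = x). Shared: x=-2. PCs: A@2 B@1 C@3
Step 7: thread B executes B2 (x = x - 1). Shared: x=-3. PCs: A@2 B@2 C@3
Step 8: thread B executes B3 (x = x + 1). Shared: x=-2. PCs: A@2 B@3 C@3
Step 9: thread B executes B4 (x = 9). Shared: x=9. PCs: A@2 B@4 C@3

Answer: x=9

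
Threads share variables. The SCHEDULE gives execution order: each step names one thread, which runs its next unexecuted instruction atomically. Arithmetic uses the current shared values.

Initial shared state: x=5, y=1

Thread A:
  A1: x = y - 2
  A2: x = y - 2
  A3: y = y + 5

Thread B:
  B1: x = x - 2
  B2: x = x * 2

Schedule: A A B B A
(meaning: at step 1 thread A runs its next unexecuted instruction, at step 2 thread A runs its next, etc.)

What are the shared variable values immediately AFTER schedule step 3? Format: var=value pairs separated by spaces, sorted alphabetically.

Step 1: thread A executes A1 (x = y - 2). Shared: x=-1 y=1. PCs: A@1 B@0
Step 2: thread A executes A2 (x = y - 2). Shared: x=-1 y=1. PCs: A@2 B@0
Step 3: thread B executes B1 (x = x - 2). Shared: x=-3 y=1. PCs: A@2 B@1

Answer: x=-3 y=1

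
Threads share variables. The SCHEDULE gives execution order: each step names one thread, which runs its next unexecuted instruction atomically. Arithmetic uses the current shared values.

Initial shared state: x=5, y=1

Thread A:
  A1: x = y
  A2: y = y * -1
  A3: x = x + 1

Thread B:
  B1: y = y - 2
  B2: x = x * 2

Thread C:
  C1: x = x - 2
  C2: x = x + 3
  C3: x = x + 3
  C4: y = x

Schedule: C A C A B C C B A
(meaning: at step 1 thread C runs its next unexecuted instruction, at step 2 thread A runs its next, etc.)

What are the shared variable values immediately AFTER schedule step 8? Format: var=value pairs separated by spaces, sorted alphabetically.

Answer: x=14 y=7

Derivation:
Step 1: thread C executes C1 (x = x - 2). Shared: x=3 y=1. PCs: A@0 B@0 C@1
Step 2: thread A executes A1 (x = y). Shared: x=1 y=1. PCs: A@1 B@0 C@1
Step 3: thread C executes C2 (x = x + 3). Shared: x=4 y=1. PCs: A@1 B@0 C@2
Step 4: thread A executes A2 (y = y * -1). Shared: x=4 y=-1. PCs: A@2 B@0 C@2
Step 5: thread B executes B1 (y = y - 2). Shared: x=4 y=-3. PCs: A@2 B@1 C@2
Step 6: thread C executes C3 (x = x + 3). Shared: x=7 y=-3. PCs: A@2 B@1 C@3
Step 7: thread C executes C4 (y = x). Shared: x=7 y=7. PCs: A@2 B@1 C@4
Step 8: thread B executes B2 (x = x * 2). Shared: x=14 y=7. PCs: A@2 B@2 C@4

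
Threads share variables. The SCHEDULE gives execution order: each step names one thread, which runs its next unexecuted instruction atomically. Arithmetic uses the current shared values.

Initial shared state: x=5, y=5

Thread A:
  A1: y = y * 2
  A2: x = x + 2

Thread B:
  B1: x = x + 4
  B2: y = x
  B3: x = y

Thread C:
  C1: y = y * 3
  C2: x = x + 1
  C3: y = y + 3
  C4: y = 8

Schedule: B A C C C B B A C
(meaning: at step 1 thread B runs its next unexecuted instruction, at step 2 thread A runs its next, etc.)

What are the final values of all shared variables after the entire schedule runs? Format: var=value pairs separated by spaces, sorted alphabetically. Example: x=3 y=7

Answer: x=12 y=8

Derivation:
Step 1: thread B executes B1 (x = x + 4). Shared: x=9 y=5. PCs: A@0 B@1 C@0
Step 2: thread A executes A1 (y = y * 2). Shared: x=9 y=10. PCs: A@1 B@1 C@0
Step 3: thread C executes C1 (y = y * 3). Shared: x=9 y=30. PCs: A@1 B@1 C@1
Step 4: thread C executes C2 (x = x + 1). Shared: x=10 y=30. PCs: A@1 B@1 C@2
Step 5: thread C executes C3 (y = y + 3). Shared: x=10 y=33. PCs: A@1 B@1 C@3
Step 6: thread B executes B2 (y = x). Shared: x=10 y=10. PCs: A@1 B@2 C@3
Step 7: thread B executes B3 (x = y). Shared: x=10 y=10. PCs: A@1 B@3 C@3
Step 8: thread A executes A2 (x = x + 2). Shared: x=12 y=10. PCs: A@2 B@3 C@3
Step 9: thread C executes C4 (y = 8). Shared: x=12 y=8. PCs: A@2 B@3 C@4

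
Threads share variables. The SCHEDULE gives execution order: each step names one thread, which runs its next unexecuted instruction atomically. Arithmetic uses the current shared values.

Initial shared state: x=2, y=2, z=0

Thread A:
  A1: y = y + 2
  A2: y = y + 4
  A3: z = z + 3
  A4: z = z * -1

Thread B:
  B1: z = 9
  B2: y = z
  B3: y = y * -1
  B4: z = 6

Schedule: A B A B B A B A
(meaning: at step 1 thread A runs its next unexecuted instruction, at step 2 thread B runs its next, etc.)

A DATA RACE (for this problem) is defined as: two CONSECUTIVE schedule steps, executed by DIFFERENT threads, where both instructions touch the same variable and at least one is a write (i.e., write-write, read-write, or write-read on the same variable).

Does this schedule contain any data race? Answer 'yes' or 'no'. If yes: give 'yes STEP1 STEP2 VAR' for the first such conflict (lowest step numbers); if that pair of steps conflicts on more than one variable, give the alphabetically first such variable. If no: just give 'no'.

Steps 1,2: A(r=y,w=y) vs B(r=-,w=z). No conflict.
Steps 2,3: B(r=-,w=z) vs A(r=y,w=y). No conflict.
Steps 3,4: A(y = y + 4) vs B(y = z). RACE on y (W-W).
Steps 4,5: same thread (B). No race.
Steps 5,6: B(r=y,w=y) vs A(r=z,w=z). No conflict.
Steps 6,7: A(z = z + 3) vs B(z = 6). RACE on z (W-W).
Steps 7,8: B(z = 6) vs A(z = z * -1). RACE on z (W-W).
First conflict at steps 3,4.

Answer: yes 3 4 y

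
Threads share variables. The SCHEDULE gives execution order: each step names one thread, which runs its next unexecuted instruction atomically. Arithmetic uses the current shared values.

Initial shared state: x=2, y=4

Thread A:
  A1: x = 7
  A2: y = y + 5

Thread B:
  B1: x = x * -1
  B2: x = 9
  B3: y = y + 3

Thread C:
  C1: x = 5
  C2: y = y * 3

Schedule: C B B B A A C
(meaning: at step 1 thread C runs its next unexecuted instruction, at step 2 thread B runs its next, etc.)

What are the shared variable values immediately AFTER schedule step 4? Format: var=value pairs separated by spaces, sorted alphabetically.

Step 1: thread C executes C1 (x = 5). Shared: x=5 y=4. PCs: A@0 B@0 C@1
Step 2: thread B executes B1 (x = x * -1). Shared: x=-5 y=4. PCs: A@0 B@1 C@1
Step 3: thread B executes B2 (x = 9). Shared: x=9 y=4. PCs: A@0 B@2 C@1
Step 4: thread B executes B3 (y = y + 3). Shared: x=9 y=7. PCs: A@0 B@3 C@1

Answer: x=9 y=7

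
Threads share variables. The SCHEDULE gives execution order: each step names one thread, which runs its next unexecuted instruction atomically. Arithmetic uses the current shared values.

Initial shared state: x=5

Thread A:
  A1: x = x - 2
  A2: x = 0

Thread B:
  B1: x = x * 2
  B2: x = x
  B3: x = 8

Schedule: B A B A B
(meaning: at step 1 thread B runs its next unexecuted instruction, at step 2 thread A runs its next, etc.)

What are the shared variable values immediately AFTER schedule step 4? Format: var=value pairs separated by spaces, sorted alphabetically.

Step 1: thread B executes B1 (x = x * 2). Shared: x=10. PCs: A@0 B@1
Step 2: thread A executes A1 (x = x - 2). Shared: x=8. PCs: A@1 B@1
Step 3: thread B executes B2 (x = x). Shared: x=8. PCs: A@1 B@2
Step 4: thread A executes A2 (x = 0). Shared: x=0. PCs: A@2 B@2

Answer: x=0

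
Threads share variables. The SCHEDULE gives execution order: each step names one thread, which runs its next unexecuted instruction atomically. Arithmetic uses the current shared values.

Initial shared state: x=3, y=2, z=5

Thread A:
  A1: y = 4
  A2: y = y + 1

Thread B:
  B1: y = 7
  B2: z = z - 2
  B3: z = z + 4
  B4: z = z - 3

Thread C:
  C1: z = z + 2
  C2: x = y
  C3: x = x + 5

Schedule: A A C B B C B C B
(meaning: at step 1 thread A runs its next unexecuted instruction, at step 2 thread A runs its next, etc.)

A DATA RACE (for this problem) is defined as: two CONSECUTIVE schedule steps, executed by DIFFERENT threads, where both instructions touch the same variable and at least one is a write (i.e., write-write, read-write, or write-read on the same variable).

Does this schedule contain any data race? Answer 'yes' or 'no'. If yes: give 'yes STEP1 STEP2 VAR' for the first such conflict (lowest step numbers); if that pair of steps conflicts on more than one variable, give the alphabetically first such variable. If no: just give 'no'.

Steps 1,2: same thread (A). No race.
Steps 2,3: A(r=y,w=y) vs C(r=z,w=z). No conflict.
Steps 3,4: C(r=z,w=z) vs B(r=-,w=y). No conflict.
Steps 4,5: same thread (B). No race.
Steps 5,6: B(r=z,w=z) vs C(r=y,w=x). No conflict.
Steps 6,7: C(r=y,w=x) vs B(r=z,w=z). No conflict.
Steps 7,8: B(r=z,w=z) vs C(r=x,w=x). No conflict.
Steps 8,9: C(r=x,w=x) vs B(r=z,w=z). No conflict.

Answer: no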